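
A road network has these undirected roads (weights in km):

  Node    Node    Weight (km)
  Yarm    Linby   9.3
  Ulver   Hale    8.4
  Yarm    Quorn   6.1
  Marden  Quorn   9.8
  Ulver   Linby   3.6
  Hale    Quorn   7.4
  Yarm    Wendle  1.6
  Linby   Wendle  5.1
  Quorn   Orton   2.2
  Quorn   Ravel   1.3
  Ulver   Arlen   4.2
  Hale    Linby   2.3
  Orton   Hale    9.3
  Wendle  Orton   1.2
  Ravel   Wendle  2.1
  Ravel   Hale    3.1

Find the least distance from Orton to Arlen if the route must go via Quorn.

16.7 km

Best Orton to Quorn: Orton–Quorn costing 2.2
Best Quorn to Arlen: Quorn–Ravel–Hale–Linby–Ulver–Arlen costing 14.5
Total via Quorn: 2.2 + 14.5 = 16.7 km.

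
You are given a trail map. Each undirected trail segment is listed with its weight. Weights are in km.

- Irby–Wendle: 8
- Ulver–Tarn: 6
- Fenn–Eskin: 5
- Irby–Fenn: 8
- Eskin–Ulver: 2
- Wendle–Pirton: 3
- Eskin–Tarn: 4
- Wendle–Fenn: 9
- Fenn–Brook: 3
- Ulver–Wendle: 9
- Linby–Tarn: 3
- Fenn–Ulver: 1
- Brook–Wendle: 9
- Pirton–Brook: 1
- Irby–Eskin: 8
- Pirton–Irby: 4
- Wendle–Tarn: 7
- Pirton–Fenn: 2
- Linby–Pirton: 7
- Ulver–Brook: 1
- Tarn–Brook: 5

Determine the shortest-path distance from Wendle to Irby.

7 km

Shortest distances from Wendle:
Wendle: 0
Pirton: 3  (via Wendle)
Brook: 4  (via Pirton)
Fenn: 5  (via Pirton)
Ulver: 5  (via Brook)
Irby: 7  (via Pirton)
Shortest route: Wendle → Pirton → Irby = 7 km.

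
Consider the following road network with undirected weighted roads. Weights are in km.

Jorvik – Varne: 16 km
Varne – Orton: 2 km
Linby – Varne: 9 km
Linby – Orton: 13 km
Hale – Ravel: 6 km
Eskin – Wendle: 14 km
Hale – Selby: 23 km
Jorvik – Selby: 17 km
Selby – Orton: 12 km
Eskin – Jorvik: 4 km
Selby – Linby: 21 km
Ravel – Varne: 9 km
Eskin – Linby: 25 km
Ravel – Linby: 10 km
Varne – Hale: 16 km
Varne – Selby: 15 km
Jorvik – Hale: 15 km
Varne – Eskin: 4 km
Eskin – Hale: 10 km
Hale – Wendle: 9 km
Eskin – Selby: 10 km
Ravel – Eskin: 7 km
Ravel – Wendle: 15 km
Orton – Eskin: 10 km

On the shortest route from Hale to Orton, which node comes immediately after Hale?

Compare a few routes:
Hale - Varne - Orton: 16+2 = 18
Hale - Ravel - Varne - Orton: 6+9+2 = 17
Hale - Ravel - Eskin - Varne - Orton: 6+7+4+2 = 19
Hale - Eskin - Varne - Orton: 10+4+2 = 16
The minimum is 16 km via Hale - Eskin - Varne - Orton.
So from Hale the first move is to Eskin.

Eskin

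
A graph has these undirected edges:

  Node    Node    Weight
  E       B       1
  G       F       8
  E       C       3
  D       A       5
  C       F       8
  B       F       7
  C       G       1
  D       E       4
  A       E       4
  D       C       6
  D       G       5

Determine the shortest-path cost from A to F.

Running Dijkstra from A:
A: 0
E: 4  (via A)
B: 5  (via E)
D: 5  (via A)
C: 7  (via E)
G: 8  (via C)
F: 12  (via B)
Shortest route: A → E → B → F = 12.

12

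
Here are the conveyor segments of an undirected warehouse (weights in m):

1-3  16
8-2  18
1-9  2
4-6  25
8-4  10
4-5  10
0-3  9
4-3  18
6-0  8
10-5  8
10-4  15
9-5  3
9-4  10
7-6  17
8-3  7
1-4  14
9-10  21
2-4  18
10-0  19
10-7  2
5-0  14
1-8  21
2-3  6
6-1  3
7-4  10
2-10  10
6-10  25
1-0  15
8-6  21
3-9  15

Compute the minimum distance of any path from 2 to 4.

Compare a few routes:
2 - 3 - 8 - 4: 6+7+10 = 23
2 - 10 - 7 - 4: 10+2+10 = 22
2 - 4: 18 = 18
The minimum is 18 m via 2 - 4.

18 m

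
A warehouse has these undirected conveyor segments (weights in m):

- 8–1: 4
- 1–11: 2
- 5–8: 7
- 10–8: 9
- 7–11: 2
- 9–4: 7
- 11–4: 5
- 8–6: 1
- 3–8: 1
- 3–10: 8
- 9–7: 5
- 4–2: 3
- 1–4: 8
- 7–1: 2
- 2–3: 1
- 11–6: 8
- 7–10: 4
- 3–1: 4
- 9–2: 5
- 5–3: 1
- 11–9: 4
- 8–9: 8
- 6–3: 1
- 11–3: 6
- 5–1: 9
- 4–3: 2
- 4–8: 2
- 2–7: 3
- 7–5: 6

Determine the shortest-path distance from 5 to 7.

Running Dijkstra from 5:
5: 0
3: 1  (via 5)
2: 2  (via 3)
6: 2  (via 3)
8: 2  (via 3)
4: 3  (via 3)
1: 5  (via 3)
7: 5  (via 2)
Shortest route: 5–3–2–7 = 5 m.

5 m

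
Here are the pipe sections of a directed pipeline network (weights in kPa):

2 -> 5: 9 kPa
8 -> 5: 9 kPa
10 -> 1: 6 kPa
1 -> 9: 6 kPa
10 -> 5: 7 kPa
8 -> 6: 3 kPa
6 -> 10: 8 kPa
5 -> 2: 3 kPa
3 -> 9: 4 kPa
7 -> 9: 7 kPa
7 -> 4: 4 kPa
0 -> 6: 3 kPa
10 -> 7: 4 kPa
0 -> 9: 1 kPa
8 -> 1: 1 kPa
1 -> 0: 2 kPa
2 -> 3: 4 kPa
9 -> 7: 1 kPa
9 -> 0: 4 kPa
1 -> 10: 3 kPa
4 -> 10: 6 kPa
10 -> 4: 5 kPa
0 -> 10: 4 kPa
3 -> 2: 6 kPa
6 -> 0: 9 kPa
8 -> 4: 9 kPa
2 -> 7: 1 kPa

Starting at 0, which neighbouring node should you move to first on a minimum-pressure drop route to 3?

10

Candidate routes:
0 - 10 - 5 - 2 - 3: 4+7+3+4 = 18
0 - 6 - 10 - 5 - 2 - 3: 3+8+7+3+4 = 25
0 - 9 - 7 - 4 - 10 - 5 - 2 - 3: 1+1+4+6+7+3+4 = 26
Cheapest is 0 - 10 - 5 - 2 - 3 at 18 kPa.
So from 0 the first move is to 10.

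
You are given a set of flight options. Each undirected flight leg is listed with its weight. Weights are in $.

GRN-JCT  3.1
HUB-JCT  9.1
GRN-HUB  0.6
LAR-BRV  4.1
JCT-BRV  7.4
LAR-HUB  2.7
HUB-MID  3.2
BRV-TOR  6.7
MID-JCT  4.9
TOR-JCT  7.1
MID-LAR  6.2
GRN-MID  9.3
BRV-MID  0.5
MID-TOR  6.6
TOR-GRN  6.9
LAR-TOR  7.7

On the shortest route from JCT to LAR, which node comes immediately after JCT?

GRN

Candidate routes:
JCT → GRN → HUB → LAR: 3.1+0.6+2.7 = 6.4
JCT → MID → BRV → LAR: 4.9+0.5+4.1 = 9.5
The minimum is $6.4 via JCT → GRN → HUB → LAR.
So from JCT the first move is to GRN.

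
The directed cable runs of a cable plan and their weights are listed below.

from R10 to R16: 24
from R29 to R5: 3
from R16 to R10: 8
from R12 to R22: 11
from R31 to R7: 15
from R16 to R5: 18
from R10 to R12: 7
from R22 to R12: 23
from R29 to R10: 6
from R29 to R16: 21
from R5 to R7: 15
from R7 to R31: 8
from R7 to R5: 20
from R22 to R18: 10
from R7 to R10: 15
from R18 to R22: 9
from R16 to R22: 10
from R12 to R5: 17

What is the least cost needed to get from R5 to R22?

48

Running Dijkstra from R5:
R5: 0
R7: 15  (via R5)
R31: 23  (via R7)
R10: 30  (via R7)
R12: 37  (via R10)
R22: 48  (via R12)
Shortest route: R5–R7–R10–R12–R22 = 48.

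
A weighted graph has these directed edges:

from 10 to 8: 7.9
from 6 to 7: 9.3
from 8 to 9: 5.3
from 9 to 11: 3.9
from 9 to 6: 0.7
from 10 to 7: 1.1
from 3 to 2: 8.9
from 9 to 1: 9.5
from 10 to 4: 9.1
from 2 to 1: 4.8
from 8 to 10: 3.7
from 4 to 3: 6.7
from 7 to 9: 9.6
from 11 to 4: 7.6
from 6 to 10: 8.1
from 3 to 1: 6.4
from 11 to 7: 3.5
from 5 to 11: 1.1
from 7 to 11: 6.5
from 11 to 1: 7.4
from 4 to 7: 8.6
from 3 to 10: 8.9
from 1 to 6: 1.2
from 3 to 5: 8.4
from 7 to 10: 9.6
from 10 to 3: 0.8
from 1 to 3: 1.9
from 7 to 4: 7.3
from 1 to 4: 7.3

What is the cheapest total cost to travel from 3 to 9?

19.6

Shortest distances from 3:
3: 0
1: 6.4  (via 3)
6: 7.6  (via 1)
5: 8.4  (via 3)
2: 8.9  (via 3)
10: 8.9  (via 3)
11: 9.5  (via 5)
7: 10  (via 10)
4: 13.7  (via 1)
8: 16.8  (via 10)
9: 19.6  (via 7)
Shortest route: 3–10–7–9 = 19.6.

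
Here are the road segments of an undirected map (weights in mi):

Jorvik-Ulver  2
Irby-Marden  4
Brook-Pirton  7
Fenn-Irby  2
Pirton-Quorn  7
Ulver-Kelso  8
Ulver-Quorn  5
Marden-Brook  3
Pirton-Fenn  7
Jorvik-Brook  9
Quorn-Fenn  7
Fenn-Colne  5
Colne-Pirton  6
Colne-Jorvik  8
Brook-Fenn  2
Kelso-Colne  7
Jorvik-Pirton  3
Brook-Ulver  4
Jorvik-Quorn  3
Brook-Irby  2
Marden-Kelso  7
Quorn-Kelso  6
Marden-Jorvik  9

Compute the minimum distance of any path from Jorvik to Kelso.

9 mi

Shortest distances from Jorvik:
Jorvik: 0
Ulver: 2  (via Jorvik)
Quorn: 3  (via Jorvik)
Pirton: 3  (via Jorvik)
Brook: 6  (via Ulver)
Fenn: 8  (via Brook)
Irby: 8  (via Brook)
Colne: 8  (via Jorvik)
Marden: 9  (via Jorvik)
Kelso: 9  (via Quorn)
Shortest route: Jorvik → Quorn → Kelso = 9 mi.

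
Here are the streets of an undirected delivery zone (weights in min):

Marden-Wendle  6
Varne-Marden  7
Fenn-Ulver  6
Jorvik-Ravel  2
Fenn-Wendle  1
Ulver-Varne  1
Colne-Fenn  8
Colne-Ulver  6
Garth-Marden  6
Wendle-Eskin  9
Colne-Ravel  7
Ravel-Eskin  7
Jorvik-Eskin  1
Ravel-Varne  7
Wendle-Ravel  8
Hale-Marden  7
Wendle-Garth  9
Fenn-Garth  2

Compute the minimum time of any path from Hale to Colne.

Compare a few routes:
Hale–Marden–Wendle–Fenn–Colne: 7+6+1+8 = 22
Hale–Marden–Varne–Ulver–Colne: 7+7+1+6 = 21
Hale–Marden–Wendle–Fenn–Ulver–Colne: 7+6+1+6+6 = 26
Hale–Marden–Garth–Fenn–Colne: 7+6+2+8 = 23
Cheapest is Hale–Marden–Varne–Ulver–Colne at 21 min.

21 min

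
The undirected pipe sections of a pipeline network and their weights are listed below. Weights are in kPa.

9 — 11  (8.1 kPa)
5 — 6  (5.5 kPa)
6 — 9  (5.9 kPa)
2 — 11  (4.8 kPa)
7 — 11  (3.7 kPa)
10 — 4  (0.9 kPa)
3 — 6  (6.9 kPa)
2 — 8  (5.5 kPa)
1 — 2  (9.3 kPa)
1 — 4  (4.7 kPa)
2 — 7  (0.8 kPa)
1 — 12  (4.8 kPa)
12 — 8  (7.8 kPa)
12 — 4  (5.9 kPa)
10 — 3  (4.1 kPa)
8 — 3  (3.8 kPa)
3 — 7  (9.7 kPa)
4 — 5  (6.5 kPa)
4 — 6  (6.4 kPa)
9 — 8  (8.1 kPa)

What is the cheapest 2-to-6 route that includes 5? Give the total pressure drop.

26 kPa

Best 2 to 5: 2 → 1 → 4 → 5 costing 20.5
Shortest 5→6: 5 → 6 = 5.5
Total via 5: 20.5 + 5.5 = 26 kPa.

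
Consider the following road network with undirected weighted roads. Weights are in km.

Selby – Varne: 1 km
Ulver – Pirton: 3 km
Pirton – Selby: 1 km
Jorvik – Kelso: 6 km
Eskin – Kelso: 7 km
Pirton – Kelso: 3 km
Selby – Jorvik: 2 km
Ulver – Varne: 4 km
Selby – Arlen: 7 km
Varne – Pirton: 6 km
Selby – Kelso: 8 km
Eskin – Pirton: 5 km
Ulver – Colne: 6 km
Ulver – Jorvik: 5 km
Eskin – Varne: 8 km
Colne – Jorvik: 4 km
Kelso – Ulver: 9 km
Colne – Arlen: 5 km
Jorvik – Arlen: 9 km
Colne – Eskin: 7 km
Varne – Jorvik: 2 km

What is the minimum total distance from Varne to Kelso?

Candidate routes:
Varne–Selby–Pirton–Kelso: 1+1+3 = 5
Varne–Jorvik–Kelso: 2+6 = 8
Cheapest is Varne–Selby–Pirton–Kelso at 5 km.

5 km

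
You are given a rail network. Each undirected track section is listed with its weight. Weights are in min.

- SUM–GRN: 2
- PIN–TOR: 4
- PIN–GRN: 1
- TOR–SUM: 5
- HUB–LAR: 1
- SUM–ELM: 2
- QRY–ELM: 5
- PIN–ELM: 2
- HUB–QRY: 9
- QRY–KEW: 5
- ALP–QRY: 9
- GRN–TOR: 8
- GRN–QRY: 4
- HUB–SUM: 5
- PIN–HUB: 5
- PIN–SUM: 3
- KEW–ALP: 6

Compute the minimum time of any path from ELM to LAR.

Settle nodes by increasing distance from ELM:
ELM: 0
SUM: 2  (via ELM)
PIN: 2  (via ELM)
GRN: 3  (via PIN)
QRY: 5  (via ELM)
TOR: 6  (via PIN)
HUB: 7  (via SUM)
LAR: 8  (via HUB)
Shortest route: ELM → SUM → HUB → LAR = 8 min.

8 min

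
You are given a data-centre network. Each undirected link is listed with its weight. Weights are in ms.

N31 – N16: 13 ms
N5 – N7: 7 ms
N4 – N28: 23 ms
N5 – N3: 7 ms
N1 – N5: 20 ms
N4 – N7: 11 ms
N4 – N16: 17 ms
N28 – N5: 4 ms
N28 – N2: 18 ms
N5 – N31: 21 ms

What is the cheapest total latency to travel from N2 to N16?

56 ms

Settle nodes by increasing distance from N2:
N2: 0
N28: 18  (via N2)
N5: 22  (via N28)
N3: 29  (via N5)
N7: 29  (via N5)
N4: 40  (via N7)
N1: 42  (via N5)
N31: 43  (via N5)
N16: 56  (via N31)
Shortest route: N2 → N28 → N5 → N31 → N16 = 56 ms.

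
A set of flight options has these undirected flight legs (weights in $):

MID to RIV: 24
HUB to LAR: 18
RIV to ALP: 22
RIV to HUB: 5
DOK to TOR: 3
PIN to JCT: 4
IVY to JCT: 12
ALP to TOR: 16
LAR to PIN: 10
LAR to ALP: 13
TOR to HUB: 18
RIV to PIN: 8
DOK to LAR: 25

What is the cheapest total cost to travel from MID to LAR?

$42

Compare a few routes:
MID–RIV–HUB–LAR: 24+5+18 = 47
MID–RIV–ALP–LAR: 24+22+13 = 59
MID–RIV–PIN–LAR: 24+8+10 = 42
MID–RIV–HUB–TOR–DOK–LAR: 24+5+18+3+25 = 75
Cheapest is MID–RIV–PIN–LAR at $42.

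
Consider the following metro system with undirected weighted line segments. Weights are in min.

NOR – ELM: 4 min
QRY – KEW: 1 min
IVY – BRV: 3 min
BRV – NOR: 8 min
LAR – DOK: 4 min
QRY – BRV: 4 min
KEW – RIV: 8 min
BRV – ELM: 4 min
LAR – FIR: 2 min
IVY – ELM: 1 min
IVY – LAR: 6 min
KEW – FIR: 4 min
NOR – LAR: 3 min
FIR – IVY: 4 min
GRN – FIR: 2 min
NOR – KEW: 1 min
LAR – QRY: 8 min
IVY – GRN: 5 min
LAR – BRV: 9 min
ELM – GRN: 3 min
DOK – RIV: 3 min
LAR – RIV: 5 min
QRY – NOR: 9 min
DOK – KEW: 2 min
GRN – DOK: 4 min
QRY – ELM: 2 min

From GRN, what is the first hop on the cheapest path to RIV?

Compare a few routes:
GRN–DOK–RIV: 4+3 = 7
GRN–FIR–LAR–RIV: 2+2+5 = 9
The minimum is 7 min via GRN–DOK–RIV.
So from GRN the first move is to DOK.

DOK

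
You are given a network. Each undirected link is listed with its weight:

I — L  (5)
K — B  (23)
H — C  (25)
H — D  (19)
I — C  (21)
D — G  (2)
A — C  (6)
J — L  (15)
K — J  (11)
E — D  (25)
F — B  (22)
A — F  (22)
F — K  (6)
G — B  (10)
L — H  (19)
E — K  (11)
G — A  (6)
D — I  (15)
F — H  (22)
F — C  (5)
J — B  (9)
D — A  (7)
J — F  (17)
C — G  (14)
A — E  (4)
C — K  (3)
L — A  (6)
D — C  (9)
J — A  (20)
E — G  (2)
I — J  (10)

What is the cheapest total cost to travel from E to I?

Settle nodes by increasing distance from E:
E: 0
G: 2  (via E)
A: 4  (via E)
D: 4  (via G)
C: 10  (via A)
L: 10  (via A)
K: 11  (via E)
B: 12  (via G)
F: 15  (via C)
I: 15  (via L)
Shortest route: E → A → L → I = 15.

15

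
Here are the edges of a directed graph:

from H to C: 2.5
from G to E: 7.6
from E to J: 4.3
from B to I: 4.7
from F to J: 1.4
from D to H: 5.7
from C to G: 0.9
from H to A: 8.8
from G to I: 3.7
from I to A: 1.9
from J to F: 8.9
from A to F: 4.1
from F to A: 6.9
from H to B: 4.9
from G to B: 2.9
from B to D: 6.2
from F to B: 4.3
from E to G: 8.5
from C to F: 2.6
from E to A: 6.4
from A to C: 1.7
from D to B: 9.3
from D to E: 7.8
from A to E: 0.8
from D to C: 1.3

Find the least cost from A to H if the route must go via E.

24.1

Best A to E: A → E costing 0.8
Best E to H: E → G → B → D → H costing 23.3
Total via E: 0.8 + 23.3 = 24.1.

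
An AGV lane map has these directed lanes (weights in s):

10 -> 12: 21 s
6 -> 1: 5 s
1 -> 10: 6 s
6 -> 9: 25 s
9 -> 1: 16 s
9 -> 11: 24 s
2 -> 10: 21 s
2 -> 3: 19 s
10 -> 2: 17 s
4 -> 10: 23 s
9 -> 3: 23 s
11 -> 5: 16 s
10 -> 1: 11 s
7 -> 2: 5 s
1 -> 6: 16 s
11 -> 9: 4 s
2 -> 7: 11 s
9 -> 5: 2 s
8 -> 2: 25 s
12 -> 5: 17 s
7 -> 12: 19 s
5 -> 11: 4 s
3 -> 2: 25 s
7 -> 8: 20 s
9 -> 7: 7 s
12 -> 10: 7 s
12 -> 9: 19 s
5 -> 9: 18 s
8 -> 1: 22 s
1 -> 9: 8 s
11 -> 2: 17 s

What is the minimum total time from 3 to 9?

65 s

Compare a few routes:
3 - 2 - 7 - 12 - 9: 25+11+19+19 = 74
3 - 2 - 10 - 1 - 9: 25+21+11+8 = 65
The minimum is 65 s via 3 - 2 - 10 - 1 - 9.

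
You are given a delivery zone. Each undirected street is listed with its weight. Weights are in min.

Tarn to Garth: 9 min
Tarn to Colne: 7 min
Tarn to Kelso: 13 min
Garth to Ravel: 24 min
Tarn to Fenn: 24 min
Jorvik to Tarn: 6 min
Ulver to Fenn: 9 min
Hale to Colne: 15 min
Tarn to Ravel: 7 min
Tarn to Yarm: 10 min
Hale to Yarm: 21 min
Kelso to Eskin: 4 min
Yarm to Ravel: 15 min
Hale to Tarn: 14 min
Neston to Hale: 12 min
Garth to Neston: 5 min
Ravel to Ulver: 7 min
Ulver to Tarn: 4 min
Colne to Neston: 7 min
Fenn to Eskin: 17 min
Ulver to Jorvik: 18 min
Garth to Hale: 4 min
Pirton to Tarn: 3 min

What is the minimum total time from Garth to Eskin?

26 min

Shortest distances from Garth:
Garth: 0
Hale: 4  (via Garth)
Neston: 5  (via Garth)
Tarn: 9  (via Garth)
Colne: 12  (via Neston)
Pirton: 12  (via Tarn)
Ulver: 13  (via Tarn)
Jorvik: 15  (via Tarn)
Ravel: 16  (via Tarn)
Yarm: 19  (via Tarn)
Fenn: 22  (via Ulver)
Kelso: 22  (via Tarn)
Eskin: 26  (via Kelso)
Shortest route: Garth–Tarn–Kelso–Eskin = 26 min.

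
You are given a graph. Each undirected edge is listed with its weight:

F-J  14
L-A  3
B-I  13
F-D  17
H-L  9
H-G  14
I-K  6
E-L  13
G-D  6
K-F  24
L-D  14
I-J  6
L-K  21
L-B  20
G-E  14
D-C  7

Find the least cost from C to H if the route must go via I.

80

Shortest C→I: C → D → F → J → I = 44
Shortest I→H: I → K → L → H = 36
Total via I: 44 + 36 = 80.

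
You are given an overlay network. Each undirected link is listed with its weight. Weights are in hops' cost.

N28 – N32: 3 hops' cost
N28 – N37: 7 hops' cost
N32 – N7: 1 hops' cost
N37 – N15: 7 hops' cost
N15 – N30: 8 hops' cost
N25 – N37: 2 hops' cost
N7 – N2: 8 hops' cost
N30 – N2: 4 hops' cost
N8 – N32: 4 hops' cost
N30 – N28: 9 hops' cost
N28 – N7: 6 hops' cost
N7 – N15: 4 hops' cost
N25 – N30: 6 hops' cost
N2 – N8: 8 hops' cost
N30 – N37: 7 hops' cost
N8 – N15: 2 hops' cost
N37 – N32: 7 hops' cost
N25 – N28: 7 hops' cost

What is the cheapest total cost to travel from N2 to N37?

Settle nodes by increasing distance from N2:
N2: 0
N30: 4  (via N2)
N7: 8  (via N2)
N8: 8  (via N2)
N32: 9  (via N7)
N15: 10  (via N8)
N25: 10  (via N30)
N37: 11  (via N30)
Shortest route: N2–N30–N37 = 11 hops' cost.

11 hops' cost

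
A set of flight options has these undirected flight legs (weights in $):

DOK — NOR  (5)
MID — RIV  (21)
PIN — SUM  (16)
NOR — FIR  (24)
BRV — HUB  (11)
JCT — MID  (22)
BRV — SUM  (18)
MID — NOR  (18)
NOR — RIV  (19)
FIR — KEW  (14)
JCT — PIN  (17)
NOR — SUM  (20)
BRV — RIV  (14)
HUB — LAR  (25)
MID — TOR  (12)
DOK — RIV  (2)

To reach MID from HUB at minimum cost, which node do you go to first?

BRV

Compare a few routes:
HUB - BRV - RIV - DOK - NOR - MID: 11+14+2+5+18 = 50
HUB - BRV - SUM - NOR - MID: 11+18+20+18 = 67
HUB - BRV - RIV - MID: 11+14+21 = 46
HUB - BRV - RIV - NOR - MID: 11+14+19+18 = 62
The minimum is $46 via HUB - BRV - RIV - MID.
So from HUB the first move is to BRV.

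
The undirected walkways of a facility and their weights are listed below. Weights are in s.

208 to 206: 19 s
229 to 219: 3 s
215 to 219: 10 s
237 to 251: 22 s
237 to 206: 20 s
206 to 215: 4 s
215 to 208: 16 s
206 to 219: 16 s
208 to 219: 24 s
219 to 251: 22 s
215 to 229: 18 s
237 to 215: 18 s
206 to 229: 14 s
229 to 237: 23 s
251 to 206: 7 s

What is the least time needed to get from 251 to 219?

Shortest distances from 251:
251: 0
206: 7  (via 251)
215: 11  (via 206)
219: 21  (via 215)
Shortest route: 251 → 206 → 215 → 219 = 21 s.

21 s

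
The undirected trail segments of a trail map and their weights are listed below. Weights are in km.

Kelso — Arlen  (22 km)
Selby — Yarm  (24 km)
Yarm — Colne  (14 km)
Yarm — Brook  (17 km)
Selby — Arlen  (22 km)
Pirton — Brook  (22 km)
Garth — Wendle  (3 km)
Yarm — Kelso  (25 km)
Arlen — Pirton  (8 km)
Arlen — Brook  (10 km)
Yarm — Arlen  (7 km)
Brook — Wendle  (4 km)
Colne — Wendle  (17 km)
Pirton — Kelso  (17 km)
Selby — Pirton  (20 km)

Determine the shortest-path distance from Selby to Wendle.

36 km

Candidate routes:
Selby–Arlen–Brook–Wendle: 22+10+4 = 36
Selby–Pirton–Arlen–Brook–Wendle: 20+8+10+4 = 42
Selby–Yarm–Arlen–Brook–Wendle: 24+7+10+4 = 45
Cheapest is Selby–Arlen–Brook–Wendle at 36 km.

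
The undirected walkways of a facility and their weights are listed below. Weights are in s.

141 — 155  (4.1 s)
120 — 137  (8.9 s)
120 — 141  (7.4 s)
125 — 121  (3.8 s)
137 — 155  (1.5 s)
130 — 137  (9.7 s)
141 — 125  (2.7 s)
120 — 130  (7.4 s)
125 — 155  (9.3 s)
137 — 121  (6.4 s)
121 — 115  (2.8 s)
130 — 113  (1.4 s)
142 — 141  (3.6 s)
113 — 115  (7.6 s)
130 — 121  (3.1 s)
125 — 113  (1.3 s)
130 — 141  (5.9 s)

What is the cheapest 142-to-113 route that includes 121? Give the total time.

14.6 s

Shortest 142→121: 142 → 141 → 125 → 121 = 10.1
Best 121 to 113: 121 → 130 → 113 costing 4.5
Total via 121: 10.1 + 4.5 = 14.6 s.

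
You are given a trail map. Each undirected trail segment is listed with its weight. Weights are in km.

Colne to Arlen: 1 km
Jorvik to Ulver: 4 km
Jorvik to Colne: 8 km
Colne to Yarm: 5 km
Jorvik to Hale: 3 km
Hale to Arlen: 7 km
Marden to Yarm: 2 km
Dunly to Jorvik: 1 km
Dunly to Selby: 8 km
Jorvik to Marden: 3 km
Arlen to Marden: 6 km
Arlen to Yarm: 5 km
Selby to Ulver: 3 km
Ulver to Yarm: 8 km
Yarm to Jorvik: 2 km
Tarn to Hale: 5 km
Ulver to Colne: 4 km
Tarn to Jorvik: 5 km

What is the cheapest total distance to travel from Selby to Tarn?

Settle nodes by increasing distance from Selby:
Selby: 0
Ulver: 3  (via Selby)
Colne: 7  (via Ulver)
Jorvik: 7  (via Ulver)
Dunly: 8  (via Selby)
Arlen: 8  (via Colne)
Yarm: 9  (via Jorvik)
Marden: 10  (via Jorvik)
Hale: 10  (via Jorvik)
Tarn: 12  (via Jorvik)
Shortest route: Selby–Ulver–Jorvik–Tarn = 12 km.

12 km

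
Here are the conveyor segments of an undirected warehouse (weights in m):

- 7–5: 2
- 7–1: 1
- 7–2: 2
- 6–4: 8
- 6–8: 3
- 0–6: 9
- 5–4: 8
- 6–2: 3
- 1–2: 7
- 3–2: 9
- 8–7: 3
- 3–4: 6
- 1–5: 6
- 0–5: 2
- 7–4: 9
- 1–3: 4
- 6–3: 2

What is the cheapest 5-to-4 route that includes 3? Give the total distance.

Best 5 to 3: 5–7–1–3 costing 7
Shortest 3→4: 3–4 = 6
Total via 3: 7 + 6 = 13 m.

13 m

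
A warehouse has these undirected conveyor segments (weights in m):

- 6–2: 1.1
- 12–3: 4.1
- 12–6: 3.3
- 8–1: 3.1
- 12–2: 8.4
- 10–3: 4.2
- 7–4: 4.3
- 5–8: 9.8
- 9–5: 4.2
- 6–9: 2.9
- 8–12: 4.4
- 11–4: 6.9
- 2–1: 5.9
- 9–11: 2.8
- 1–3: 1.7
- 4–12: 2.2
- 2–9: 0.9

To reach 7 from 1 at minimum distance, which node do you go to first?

3

Compare a few routes:
1–8–12–4–7: 3.1+4.4+2.2+4.3 = 14
1–3–12–4–7: 1.7+4.1+2.2+4.3 = 12.3
The minimum is 12.3 m via 1–3–12–4–7.
So from 1 the first move is to 3.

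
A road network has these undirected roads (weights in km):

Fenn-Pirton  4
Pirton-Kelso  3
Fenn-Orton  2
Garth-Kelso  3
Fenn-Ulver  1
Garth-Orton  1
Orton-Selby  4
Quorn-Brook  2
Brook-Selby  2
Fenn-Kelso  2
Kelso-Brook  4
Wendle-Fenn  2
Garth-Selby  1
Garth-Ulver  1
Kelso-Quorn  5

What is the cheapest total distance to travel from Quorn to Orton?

6 km

Candidate routes:
Quorn–Kelso–Garth–Orton: 5+3+1 = 9
Quorn–Brook–Selby–Garth–Orton: 2+2+1+1 = 6
Quorn–Brook–Selby–Garth–Ulver–Fenn–Orton: 2+2+1+1+1+2 = 9
Quorn–Brook–Selby–Orton: 2+2+4 = 8
The minimum is 6 km via Quorn–Brook–Selby–Garth–Orton.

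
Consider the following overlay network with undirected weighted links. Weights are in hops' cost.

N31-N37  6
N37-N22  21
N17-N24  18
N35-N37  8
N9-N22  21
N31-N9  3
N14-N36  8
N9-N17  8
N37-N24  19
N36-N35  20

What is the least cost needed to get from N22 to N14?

57 hops' cost

Running Dijkstra from N22:
N22: 0
N37: 21  (via N22)
N9: 21  (via N22)
N31: 24  (via N9)
N35: 29  (via N37)
N17: 29  (via N9)
N24: 40  (via N37)
N36: 49  (via N35)
N14: 57  (via N36)
Shortest route: N22–N37–N35–N36–N14 = 57 hops' cost.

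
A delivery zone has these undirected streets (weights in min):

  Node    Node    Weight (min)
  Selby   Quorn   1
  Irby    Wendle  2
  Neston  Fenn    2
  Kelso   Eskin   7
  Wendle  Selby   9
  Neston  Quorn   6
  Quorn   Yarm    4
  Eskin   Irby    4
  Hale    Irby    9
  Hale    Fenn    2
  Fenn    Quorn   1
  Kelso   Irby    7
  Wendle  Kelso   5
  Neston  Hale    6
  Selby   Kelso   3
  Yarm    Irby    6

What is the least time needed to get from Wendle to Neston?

Compare a few routes:
Wendle → Selby → Quorn → Fenn → Neston: 9+1+1+2 = 13
Wendle → Irby → Yarm → Quorn → Fenn → Neston: 2+6+4+1+2 = 15
Wendle → Kelso → Selby → Quorn → Fenn → Neston: 5+3+1+1+2 = 12
The minimum is 12 min via Wendle → Kelso → Selby → Quorn → Fenn → Neston.

12 min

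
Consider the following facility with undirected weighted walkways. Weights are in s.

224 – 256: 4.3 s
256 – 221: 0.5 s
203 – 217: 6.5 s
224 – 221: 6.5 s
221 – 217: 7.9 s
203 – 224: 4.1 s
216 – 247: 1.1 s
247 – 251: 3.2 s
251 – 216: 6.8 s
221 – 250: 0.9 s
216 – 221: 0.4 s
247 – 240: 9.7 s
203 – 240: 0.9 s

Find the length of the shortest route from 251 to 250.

Enumerating some paths:
251–216–221–250: 6.8+0.4+0.9 = 8.1
251–247–216–221–250: 3.2+1.1+0.4+0.9 = 5.6
The minimum is 5.6 s via 251–247–216–221–250.

5.6 s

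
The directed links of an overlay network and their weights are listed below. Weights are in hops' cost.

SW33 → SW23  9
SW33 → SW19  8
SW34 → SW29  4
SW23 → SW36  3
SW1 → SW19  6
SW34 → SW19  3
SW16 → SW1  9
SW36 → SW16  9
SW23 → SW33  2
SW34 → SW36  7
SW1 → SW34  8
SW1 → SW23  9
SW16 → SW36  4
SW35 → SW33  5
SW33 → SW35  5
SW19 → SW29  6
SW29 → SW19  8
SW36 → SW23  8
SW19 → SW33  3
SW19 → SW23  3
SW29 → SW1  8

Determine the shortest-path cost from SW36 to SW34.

26 hops' cost

Shortest distances from SW36:
SW36: 0
SW23: 8  (via SW36)
SW16: 9  (via SW36)
SW33: 10  (via SW23)
SW35: 15  (via SW33)
SW19: 18  (via SW33)
SW1: 18  (via SW16)
SW29: 24  (via SW19)
SW34: 26  (via SW1)
Shortest route: SW36 → SW16 → SW1 → SW34 = 26 hops' cost.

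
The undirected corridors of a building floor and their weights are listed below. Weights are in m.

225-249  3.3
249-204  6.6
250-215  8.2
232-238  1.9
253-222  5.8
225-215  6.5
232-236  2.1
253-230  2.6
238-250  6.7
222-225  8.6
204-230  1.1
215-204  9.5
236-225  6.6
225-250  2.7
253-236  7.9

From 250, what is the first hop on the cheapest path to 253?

225

Compare a few routes:
250 - 225 - 222 - 253: 2.7+8.6+5.8 = 17.1
250 - 225 - 236 - 253: 2.7+6.6+7.9 = 17.2
250 - 225 - 249 - 204 - 230 - 253: 2.7+3.3+6.6+1.1+2.6 = 16.3
Cheapest is 250 - 225 - 249 - 204 - 230 - 253 at 16.3 m.
So from 250 the first move is to 225.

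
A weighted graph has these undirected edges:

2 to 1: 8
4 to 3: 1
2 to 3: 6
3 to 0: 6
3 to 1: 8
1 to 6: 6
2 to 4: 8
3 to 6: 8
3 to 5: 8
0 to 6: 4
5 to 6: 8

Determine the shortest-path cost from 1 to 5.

Compare a few routes:
1 - 6 - 5: 6+8 = 14
1 - 3 - 5: 8+8 = 16
The minimum is 14 via 1 - 6 - 5.

14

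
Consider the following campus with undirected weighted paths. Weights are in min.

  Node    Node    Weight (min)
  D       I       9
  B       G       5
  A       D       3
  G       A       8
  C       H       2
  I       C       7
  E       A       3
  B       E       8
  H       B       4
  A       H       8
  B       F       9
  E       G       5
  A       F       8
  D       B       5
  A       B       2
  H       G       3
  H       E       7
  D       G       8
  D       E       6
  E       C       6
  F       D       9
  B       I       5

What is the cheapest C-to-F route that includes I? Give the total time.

21 min

Shortest C→I: C–I = 7
Shortest I→F: I–B–F = 14
Total via I: 7 + 14 = 21 min.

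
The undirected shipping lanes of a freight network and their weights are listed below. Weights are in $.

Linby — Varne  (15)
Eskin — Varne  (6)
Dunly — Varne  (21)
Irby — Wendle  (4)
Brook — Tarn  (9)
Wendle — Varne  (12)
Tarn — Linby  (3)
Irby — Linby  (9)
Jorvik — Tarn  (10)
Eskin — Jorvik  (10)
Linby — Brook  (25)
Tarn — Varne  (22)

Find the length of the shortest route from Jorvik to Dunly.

$37

Compare a few routes:
Jorvik → Eskin → Varne → Dunly: 10+6+21 = 37
Jorvik → Tarn → Linby → Varne → Dunly: 10+3+15+21 = 49
Cheapest is Jorvik → Eskin → Varne → Dunly at $37.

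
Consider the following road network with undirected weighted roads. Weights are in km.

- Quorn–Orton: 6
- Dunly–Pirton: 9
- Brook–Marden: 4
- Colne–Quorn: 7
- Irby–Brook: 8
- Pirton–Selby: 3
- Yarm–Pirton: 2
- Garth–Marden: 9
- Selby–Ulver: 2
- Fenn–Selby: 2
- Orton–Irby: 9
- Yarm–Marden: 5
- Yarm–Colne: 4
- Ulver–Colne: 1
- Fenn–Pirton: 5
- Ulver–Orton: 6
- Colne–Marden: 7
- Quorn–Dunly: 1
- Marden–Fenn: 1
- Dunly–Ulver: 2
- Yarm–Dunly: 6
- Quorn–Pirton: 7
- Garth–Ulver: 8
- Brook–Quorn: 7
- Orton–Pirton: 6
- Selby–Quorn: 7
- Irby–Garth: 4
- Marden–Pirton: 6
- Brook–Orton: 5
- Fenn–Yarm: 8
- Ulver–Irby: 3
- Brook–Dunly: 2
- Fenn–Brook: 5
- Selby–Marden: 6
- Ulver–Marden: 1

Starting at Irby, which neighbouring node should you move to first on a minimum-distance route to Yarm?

Ulver

Enumerating some paths:
Irby → Ulver → Marden → Yarm: 3+1+5 = 9
Irby → Ulver → Colne → Yarm: 3+1+4 = 8
The minimum is 8 km via Irby → Ulver → Colne → Yarm.
So from Irby the first move is to Ulver.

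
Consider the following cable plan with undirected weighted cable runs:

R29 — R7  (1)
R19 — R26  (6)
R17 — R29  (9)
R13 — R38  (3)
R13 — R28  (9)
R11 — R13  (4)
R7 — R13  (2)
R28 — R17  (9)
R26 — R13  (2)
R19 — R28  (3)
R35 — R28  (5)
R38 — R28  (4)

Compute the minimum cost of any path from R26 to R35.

Candidate routes:
R26 - R13 - R28 - R35: 2+9+5 = 16
R26 - R13 - R38 - R28 - R35: 2+3+4+5 = 14
The minimum is 14 via R26 - R13 - R38 - R28 - R35.

14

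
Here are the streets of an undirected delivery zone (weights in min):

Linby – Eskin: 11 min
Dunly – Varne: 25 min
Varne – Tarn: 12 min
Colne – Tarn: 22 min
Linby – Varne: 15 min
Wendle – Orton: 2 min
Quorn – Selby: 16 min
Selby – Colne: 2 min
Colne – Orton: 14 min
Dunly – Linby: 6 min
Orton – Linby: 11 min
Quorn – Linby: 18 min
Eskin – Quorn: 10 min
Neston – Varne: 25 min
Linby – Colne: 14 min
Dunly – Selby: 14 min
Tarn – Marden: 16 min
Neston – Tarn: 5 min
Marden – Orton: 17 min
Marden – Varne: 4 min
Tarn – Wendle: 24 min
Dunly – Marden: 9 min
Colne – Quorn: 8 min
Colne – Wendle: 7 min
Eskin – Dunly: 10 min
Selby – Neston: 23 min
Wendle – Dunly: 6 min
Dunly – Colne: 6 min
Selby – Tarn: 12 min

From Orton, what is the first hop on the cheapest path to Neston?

Enumerating some paths:
Orton–Wendle–Tarn–Neston: 2+24+5 = 31
Orton–Wendle–Colne–Selby–Tarn–Neston: 2+7+2+12+5 = 28
Cheapest is Orton–Wendle–Colne–Selby–Tarn–Neston at 28 min.
So from Orton the first move is to Wendle.

Wendle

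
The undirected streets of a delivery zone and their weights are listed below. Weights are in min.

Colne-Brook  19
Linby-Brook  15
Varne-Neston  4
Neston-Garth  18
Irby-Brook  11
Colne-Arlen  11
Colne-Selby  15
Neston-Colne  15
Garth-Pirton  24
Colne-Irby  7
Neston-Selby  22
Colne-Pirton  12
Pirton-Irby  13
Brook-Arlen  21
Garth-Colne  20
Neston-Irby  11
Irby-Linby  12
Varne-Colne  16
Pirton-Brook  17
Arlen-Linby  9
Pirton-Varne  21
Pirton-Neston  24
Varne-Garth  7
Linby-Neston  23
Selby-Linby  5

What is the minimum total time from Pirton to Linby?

25 min

Enumerating some paths:
Pirton - Irby - Linby: 13+12 = 25
Pirton - Colne - Irby - Linby: 12+7+12 = 31
The minimum is 25 min via Pirton - Irby - Linby.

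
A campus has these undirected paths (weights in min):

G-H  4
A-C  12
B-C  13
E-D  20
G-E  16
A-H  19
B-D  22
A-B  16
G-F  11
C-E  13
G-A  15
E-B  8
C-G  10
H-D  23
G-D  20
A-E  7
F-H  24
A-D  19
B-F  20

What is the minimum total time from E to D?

20 min

Enumerating some paths:
E → A → D: 7+19 = 26
E → G → D: 16+20 = 36
E → D: 20 = 20
E → B → D: 8+22 = 30
Cheapest is E → D at 20 min.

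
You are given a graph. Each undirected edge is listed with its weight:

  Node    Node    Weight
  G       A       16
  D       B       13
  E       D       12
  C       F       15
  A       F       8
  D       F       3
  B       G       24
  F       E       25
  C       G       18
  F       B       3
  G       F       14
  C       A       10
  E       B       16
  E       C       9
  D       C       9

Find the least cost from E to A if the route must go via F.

Best E to F: E → D → F costing 15
Shortest F→A: F → A = 8
Total via F: 15 + 8 = 23.

23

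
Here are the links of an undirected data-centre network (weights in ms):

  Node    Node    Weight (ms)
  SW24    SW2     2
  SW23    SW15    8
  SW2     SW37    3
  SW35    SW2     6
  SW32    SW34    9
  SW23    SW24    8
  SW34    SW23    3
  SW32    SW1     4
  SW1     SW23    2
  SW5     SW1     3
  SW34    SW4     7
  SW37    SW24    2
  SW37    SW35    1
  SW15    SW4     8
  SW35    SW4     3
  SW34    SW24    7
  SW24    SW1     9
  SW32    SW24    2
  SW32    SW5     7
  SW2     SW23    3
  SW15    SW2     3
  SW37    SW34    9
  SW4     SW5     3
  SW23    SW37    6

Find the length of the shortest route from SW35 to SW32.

Shortest distances from SW35:
SW35: 0
SW37: 1  (via SW35)
SW24: 3  (via SW37)
SW4: 3  (via SW35)
SW2: 4  (via SW37)
SW32: 5  (via SW24)
Shortest route: SW35–SW37–SW24–SW32 = 5 ms.

5 ms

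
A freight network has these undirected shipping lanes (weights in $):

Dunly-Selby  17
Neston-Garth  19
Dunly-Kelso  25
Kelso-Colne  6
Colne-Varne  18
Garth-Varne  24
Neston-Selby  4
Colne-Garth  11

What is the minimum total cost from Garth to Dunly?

$40

Settle nodes by increasing distance from Garth:
Garth: 0
Colne: 11  (via Garth)
Kelso: 17  (via Colne)
Neston: 19  (via Garth)
Selby: 23  (via Neston)
Varne: 24  (via Garth)
Dunly: 40  (via Selby)
Shortest route: Garth → Neston → Selby → Dunly = $40.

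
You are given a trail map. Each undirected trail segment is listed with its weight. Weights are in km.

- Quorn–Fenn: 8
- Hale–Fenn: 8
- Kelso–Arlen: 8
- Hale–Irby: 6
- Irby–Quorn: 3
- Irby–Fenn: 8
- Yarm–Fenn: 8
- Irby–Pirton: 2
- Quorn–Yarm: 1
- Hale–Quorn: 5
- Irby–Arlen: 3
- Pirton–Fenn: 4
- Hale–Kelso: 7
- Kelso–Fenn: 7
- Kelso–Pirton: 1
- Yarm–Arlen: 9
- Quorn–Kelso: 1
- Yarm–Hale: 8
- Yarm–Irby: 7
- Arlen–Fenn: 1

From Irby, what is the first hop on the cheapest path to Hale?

Compare a few routes:
Irby → Quorn → Hale: 3+5 = 8
Irby → Hale: 6 = 6
Cheapest is Irby → Hale at 6 km.
So from Irby the first move is to Hale.

Hale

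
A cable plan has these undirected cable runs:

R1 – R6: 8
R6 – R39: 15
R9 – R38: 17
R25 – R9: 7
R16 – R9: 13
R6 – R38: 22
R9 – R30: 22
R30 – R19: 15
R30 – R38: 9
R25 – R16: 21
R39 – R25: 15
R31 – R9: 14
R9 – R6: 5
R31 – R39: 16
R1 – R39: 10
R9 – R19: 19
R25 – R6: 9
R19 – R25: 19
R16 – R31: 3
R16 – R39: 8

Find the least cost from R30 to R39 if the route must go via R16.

43

Shortest R30→R16: R30 → R9 → R16 = 35
Shortest R16→R39: R16 → R39 = 8
Total via R16: 35 + 8 = 43.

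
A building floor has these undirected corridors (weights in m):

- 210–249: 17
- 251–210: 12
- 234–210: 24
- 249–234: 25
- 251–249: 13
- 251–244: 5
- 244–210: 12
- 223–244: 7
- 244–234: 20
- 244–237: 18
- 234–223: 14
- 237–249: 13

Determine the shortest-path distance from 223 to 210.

19 m

Compare a few routes:
223 → 244 → 251 → 210: 7+5+12 = 24
223 → 244 → 210: 7+12 = 19
The minimum is 19 m via 223 → 244 → 210.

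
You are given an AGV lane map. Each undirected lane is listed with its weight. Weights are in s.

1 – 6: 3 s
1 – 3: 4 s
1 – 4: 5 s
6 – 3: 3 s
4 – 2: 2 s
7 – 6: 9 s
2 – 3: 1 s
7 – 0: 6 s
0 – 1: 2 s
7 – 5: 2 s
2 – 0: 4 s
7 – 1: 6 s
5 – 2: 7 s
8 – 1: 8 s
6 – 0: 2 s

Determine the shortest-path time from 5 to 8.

Running Dijkstra from 5:
5: 0
7: 2  (via 5)
2: 7  (via 5)
0: 8  (via 7)
1: 8  (via 7)
3: 8  (via 2)
4: 9  (via 2)
6: 10  (via 0)
8: 16  (via 1)
Shortest route: 5 → 7 → 1 → 8 = 16 s.

16 s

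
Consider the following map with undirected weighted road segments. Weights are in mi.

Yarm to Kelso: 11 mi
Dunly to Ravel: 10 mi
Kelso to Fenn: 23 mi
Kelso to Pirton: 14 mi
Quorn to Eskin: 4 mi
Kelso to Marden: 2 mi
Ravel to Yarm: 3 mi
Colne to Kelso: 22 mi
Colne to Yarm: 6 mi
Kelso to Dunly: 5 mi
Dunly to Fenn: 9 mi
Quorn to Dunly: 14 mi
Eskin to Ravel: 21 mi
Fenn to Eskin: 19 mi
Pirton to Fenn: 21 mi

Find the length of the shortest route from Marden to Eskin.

Shortest distances from Marden:
Marden: 0
Kelso: 2  (via Marden)
Dunly: 7  (via Kelso)
Yarm: 13  (via Kelso)
Fenn: 16  (via Dunly)
Ravel: 16  (via Yarm)
Pirton: 16  (via Kelso)
Colne: 19  (via Yarm)
Quorn: 21  (via Dunly)
Eskin: 25  (via Quorn)
Shortest route: Marden–Kelso–Dunly–Quorn–Eskin = 25 mi.

25 mi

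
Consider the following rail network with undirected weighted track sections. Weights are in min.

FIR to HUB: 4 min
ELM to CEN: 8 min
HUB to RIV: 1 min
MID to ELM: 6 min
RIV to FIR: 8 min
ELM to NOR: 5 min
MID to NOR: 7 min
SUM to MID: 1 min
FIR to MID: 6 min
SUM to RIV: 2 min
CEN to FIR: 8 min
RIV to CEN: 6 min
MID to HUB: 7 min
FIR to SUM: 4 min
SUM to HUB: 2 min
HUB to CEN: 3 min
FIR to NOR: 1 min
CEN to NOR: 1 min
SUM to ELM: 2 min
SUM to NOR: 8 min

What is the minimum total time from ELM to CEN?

6 min

Settle nodes by increasing distance from ELM:
ELM: 0
SUM: 2  (via ELM)
MID: 3  (via SUM)
RIV: 4  (via SUM)
HUB: 4  (via SUM)
NOR: 5  (via ELM)
FIR: 6  (via SUM)
CEN: 6  (via NOR)
Shortest route: ELM → NOR → CEN = 6 min.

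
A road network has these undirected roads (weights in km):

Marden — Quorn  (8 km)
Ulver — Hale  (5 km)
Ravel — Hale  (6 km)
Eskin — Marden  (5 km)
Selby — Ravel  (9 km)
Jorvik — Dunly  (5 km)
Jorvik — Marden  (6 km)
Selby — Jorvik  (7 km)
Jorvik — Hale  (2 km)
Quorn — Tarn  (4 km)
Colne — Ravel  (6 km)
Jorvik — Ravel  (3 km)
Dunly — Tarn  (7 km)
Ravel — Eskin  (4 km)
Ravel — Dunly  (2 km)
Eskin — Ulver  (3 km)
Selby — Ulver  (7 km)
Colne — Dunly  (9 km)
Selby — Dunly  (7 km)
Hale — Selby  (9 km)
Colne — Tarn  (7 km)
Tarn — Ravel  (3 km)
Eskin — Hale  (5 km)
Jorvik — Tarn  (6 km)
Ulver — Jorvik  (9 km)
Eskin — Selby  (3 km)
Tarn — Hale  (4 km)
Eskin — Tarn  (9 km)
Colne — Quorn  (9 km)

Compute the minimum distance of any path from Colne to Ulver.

Shortest distances from Colne:
Colne: 0
Ravel: 6  (via Colne)
Tarn: 7  (via Colne)
Dunly: 8  (via Ravel)
Jorvik: 9  (via Ravel)
Quorn: 9  (via Colne)
Eskin: 10  (via Ravel)
Hale: 11  (via Tarn)
Ulver: 13  (via Eskin)
Shortest route: Colne–Ravel–Eskin–Ulver = 13 km.

13 km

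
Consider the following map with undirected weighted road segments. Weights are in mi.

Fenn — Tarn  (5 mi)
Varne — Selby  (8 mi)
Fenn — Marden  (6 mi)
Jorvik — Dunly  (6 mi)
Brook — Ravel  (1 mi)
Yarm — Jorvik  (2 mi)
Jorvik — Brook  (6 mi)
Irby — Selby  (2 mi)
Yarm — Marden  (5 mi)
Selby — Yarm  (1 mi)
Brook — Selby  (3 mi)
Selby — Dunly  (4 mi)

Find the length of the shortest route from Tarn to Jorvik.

18 mi

Enumerating some paths:
Tarn → Fenn → Marden → Yarm → Selby → Brook → Jorvik: 5+6+5+1+3+6 = 26
Tarn → Fenn → Marden → Yarm → Jorvik: 5+6+5+2 = 18
Cheapest is Tarn → Fenn → Marden → Yarm → Jorvik at 18 mi.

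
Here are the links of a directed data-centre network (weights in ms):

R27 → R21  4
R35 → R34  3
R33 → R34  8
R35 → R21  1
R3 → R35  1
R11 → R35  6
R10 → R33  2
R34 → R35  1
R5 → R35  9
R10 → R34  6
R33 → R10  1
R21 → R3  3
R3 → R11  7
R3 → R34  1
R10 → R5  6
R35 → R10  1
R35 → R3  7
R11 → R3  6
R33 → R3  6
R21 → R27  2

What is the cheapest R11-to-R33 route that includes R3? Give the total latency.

Best R11 to R3: R11 → R3 costing 6
Shortest R3→R33: R3 → R35 → R10 → R33 = 4
Total via R3: 6 + 4 = 10 ms.

10 ms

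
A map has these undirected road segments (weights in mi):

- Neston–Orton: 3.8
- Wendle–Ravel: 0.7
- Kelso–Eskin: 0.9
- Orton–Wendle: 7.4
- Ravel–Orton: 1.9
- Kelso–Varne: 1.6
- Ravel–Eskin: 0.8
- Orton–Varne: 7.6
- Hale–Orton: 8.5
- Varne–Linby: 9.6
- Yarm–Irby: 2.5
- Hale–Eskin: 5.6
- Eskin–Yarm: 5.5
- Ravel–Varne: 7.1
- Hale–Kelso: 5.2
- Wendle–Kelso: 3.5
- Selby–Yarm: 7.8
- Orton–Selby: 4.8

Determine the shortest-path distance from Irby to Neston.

Settle nodes by increasing distance from Irby:
Irby: 0
Yarm: 2.5  (via Irby)
Eskin: 8  (via Yarm)
Ravel: 8.8  (via Eskin)
Kelso: 8.9  (via Eskin)
Wendle: 9.5  (via Ravel)
Selby: 10.3  (via Yarm)
Varne: 10.5  (via Kelso)
Orton: 10.7  (via Ravel)
Hale: 13.6  (via Eskin)
Neston: 14.5  (via Orton)
Shortest route: Irby → Yarm → Eskin → Ravel → Orton → Neston = 14.5 mi.

14.5 mi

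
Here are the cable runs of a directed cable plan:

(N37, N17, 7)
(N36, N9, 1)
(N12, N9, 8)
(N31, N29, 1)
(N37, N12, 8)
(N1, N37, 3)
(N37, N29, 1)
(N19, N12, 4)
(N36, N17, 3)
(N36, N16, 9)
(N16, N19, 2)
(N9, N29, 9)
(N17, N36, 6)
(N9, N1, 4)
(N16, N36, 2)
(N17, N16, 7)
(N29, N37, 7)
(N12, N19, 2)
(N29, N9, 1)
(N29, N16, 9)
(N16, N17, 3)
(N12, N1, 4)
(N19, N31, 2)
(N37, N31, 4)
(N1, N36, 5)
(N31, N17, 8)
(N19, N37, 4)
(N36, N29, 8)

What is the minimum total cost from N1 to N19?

Compare a few routes:
N1–N36–N17–N16–N19: 5+3+7+2 = 17
N1–N36–N16–N19: 5+9+2 = 16
N1–N37–N29–N16–N19: 3+1+9+2 = 15
N1–N37–N12–N19: 3+8+2 = 13
The minimum is 13 via N1–N37–N12–N19.

13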